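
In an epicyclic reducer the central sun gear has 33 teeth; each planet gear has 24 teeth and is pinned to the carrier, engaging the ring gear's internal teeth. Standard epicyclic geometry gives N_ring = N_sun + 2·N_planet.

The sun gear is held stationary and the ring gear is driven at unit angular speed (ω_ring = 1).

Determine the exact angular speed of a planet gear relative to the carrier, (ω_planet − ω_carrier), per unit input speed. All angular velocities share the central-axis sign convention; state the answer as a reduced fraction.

N_ring = 33 + 2·24 = 81
33(ω_s−ω_c) = −81(ω_r−ω_c),  ω_s=0, ω_r=1
33(0−ω_c) = −81(1−ω_c)  ⇒  114ω_c = 81  ⇒  ω_c = 27/38
sun–planet: 33·(0−27/38) = −24·(ω_p−ω_c)  ⇒  ω_p−ω_c = −(33/24)·(-27/38) = 297/304

297/304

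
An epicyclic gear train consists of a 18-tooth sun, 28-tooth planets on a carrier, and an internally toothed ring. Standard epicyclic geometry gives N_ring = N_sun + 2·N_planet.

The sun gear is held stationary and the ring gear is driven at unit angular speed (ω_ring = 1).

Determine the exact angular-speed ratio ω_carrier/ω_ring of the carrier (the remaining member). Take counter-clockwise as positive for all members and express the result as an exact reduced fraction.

N_ring = 18 + 2·28 = 74
18(ω_s−ω_c) = −74(ω_r−ω_c),  ω_s=0, ω_r=1
18(0−ω_c) = −74(1−ω_c)  ⇒  92ω_c = 74  ⇒  ω_c = 37/46
ω_c/ω_r = 37/46

37/46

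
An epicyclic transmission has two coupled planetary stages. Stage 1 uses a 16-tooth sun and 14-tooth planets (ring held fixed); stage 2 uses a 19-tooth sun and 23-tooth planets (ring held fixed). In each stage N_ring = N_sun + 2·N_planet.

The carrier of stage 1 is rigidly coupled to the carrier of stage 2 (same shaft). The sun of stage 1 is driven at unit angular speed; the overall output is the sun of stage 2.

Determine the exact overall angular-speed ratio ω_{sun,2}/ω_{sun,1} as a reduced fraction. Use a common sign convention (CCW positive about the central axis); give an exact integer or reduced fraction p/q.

112/95

Stage 1: N_ring = 16 + 2·14 = 44
Stage 1: 16(ω_s−ω_c) = −44(ω_r−ω_c),  ω_r=0, ω_s=1
Stage 1: 16(1−ω_c) = −44(0−ω_c)  ⇒  60ω_c = 16  ⇒  ω_c = 4/15
  ⇒ ω_c¹/ω_s¹ = 4/15
Stage 2: N_ring = 19 + 2·23 = 65
Stage 2: 19(ω_s−ω_c) = −65(ω_r−ω_c),  ω_r=0, ω_c=1
Stage 2: ω_s = 1 − (65/19)(0−1) = 84/19
  ⇒ ω_s²/ω_c² = 84/19
Coupling ω_c² = ω_c¹ ⇒ overall = 4/15 × 84/19 = 112/95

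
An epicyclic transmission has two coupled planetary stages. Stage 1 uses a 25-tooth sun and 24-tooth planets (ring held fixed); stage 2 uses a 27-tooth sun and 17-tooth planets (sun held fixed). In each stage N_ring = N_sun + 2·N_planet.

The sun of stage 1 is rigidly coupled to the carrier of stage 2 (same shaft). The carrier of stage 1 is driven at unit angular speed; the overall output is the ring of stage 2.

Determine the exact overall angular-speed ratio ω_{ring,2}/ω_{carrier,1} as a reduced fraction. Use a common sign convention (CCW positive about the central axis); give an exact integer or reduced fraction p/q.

Stage 1: N_ring = 25 + 2·24 = 73
Stage 1: 25(ω_s−ω_c) = −73(ω_r−ω_c),  ω_r=0, ω_c=1
Stage 1: ω_s = 1 − (73/25)(0−1) = 98/25
  ⇒ ω_s¹/ω_c¹ = 98/25
Stage 2: N_ring = 27 + 2·17 = 61
Stage 2: 27(ω_s−ω_c) = −61(ω_r−ω_c),  ω_s=0, ω_c=1
Stage 2: ω_r = 1 − (27/61)(0−1) = 88/61
  ⇒ ω_r²/ω_c² = 88/61
Coupling ω_c² = ω_s¹ ⇒ overall = 98/25 × 88/61 = 8624/1525

8624/1525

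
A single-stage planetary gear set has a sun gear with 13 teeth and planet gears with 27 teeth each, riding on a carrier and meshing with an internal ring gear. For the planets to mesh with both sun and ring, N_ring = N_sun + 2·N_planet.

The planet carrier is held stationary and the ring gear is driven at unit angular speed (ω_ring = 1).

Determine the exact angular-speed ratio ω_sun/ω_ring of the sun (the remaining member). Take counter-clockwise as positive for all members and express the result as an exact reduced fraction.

N_ring = 13 + 2·27 = 67
13(ω_s−ω_c) = −67(ω_r−ω_c),  ω_c=0, ω_r=1
ω_s = 0 − (67/13)(1−0) = -67/13
ω_s/ω_r = -67/13

-67/13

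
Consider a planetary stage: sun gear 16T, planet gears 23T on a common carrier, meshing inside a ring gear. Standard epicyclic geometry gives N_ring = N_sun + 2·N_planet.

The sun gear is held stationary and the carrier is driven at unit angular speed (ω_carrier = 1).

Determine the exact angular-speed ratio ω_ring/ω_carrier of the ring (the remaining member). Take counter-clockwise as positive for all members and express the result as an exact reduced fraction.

39/31

N_ring = 16 + 2·23 = 62
16(ω_s−ω_c) = −62(ω_r−ω_c),  ω_s=0, ω_c=1
ω_r = 1 − (16/62)(0−1) = 39/31
ω_r/ω_c = 39/31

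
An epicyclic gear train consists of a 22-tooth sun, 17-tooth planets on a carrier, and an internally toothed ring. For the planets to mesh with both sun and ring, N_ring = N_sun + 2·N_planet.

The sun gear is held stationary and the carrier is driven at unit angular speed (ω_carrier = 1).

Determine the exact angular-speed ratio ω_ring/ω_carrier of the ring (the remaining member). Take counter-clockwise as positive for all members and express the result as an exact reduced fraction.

N_ring = 22 + 2·17 = 56
22(ω_s−ω_c) = −56(ω_r−ω_c),  ω_s=0, ω_c=1
ω_r = 1 − (22/56)(0−1) = 39/28
ω_r/ω_c = 39/28

39/28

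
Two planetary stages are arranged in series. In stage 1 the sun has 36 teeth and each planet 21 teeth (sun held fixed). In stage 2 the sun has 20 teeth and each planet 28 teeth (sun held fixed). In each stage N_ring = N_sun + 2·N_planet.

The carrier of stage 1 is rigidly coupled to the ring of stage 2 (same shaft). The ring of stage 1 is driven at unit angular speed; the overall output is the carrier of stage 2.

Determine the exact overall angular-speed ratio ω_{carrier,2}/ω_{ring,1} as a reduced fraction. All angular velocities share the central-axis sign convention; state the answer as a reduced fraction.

13/24

Stage 1: N_ring = 36 + 2·21 = 78
Stage 1: 36(ω_s−ω_c) = −78(ω_r−ω_c),  ω_s=0, ω_r=1
Stage 1: 36(0−ω_c) = −78(1−ω_c)  ⇒  114ω_c = 78  ⇒  ω_c = 13/19
  ⇒ ω_c¹/ω_r¹ = 13/19
Stage 2: N_ring = 20 + 2·28 = 76
Stage 2: 20(ω_s−ω_c) = −76(ω_r−ω_c),  ω_s=0, ω_r=1
Stage 2: 20(0−ω_c) = −76(1−ω_c)  ⇒  96ω_c = 76  ⇒  ω_c = 19/24
  ⇒ ω_c²/ω_r² = 19/24
Coupling ω_r² = ω_c¹ ⇒ overall = 13/19 × 19/24 = 13/24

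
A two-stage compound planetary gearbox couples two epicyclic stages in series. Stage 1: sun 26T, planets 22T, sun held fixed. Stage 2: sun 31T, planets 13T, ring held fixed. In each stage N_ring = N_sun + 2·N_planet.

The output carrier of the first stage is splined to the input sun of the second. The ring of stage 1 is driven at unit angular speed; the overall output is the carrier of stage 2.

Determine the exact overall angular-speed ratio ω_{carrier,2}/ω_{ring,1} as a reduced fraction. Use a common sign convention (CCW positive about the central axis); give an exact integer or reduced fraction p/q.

1085/4224

Stage 1: N_ring = 26 + 2·22 = 70
Stage 1: 26(ω_s−ω_c) = −70(ω_r−ω_c),  ω_s=0, ω_r=1
Stage 1: 26(0−ω_c) = −70(1−ω_c)  ⇒  96ω_c = 70  ⇒  ω_c = 35/48
  ⇒ ω_c¹/ω_r¹ = 35/48
Stage 2: N_ring = 31 + 2·13 = 57
Stage 2: 31(ω_s−ω_c) = −57(ω_r−ω_c),  ω_r=0, ω_s=1
Stage 2: 31(1−ω_c) = −57(0−ω_c)  ⇒  88ω_c = 31  ⇒  ω_c = 31/88
  ⇒ ω_c²/ω_s² = 31/88
Coupling ω_s² = ω_c¹ ⇒ overall = 35/48 × 31/88 = 1085/4224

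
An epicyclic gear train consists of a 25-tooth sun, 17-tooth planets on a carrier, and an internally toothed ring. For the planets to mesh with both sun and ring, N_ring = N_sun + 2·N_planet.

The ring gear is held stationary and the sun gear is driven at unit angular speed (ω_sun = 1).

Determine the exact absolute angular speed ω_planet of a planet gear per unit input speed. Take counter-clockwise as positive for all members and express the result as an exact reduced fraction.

-25/34

N_ring = 25 + 2·17 = 59
25(ω_s−ω_c) = −59(ω_r−ω_c),  ω_r=0, ω_s=1
25(1−ω_c) = −59(0−ω_c)  ⇒  84ω_c = 25  ⇒  ω_c = 25/84
sun–planet: 25·(1−25/84) = −17·(ω_p−ω_c)  ⇒  ω_p−ω_c = −(25/17)·(59/84) = -1475/1428
ω_p = 25/84 − 1475/1428 = -25/34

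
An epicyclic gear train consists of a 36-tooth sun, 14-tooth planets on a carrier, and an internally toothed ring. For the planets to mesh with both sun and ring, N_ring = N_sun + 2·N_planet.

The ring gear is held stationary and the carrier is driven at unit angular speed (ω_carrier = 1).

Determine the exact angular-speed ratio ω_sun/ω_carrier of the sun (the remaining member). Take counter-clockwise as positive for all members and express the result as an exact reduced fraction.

25/9

N_ring = 36 + 2·14 = 64
36(ω_s−ω_c) = −64(ω_r−ω_c),  ω_r=0, ω_c=1
ω_s = 1 − (64/36)(0−1) = 25/9
ω_s/ω_c = 25/9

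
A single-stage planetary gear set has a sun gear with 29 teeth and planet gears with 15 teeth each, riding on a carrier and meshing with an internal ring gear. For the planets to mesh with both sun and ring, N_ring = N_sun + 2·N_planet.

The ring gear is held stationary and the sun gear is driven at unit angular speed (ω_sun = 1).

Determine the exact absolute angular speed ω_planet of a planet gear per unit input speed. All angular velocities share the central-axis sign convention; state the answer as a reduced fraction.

-29/30

N_ring = 29 + 2·15 = 59
29(ω_s−ω_c) = −59(ω_r−ω_c),  ω_r=0, ω_s=1
29(1−ω_c) = −59(0−ω_c)  ⇒  88ω_c = 29  ⇒  ω_c = 29/88
sun–planet: 29·(1−29/88) = −15·(ω_p−ω_c)  ⇒  ω_p−ω_c = −(29/15)·(59/88) = -1711/1320
ω_p = 29/88 − 1711/1320 = -29/30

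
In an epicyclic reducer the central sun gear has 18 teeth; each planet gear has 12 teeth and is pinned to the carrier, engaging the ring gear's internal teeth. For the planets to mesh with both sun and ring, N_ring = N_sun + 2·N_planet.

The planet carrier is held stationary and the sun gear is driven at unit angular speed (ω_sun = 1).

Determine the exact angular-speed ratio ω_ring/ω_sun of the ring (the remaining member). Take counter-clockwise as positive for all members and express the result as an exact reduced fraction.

N_ring = 18 + 2·12 = 42
18(ω_s−ω_c) = −42(ω_r−ω_c),  ω_c=0, ω_s=1
ω_r = 0 − (18/42)(1−0) = -3/7
ω_r/ω_s = -3/7

-3/7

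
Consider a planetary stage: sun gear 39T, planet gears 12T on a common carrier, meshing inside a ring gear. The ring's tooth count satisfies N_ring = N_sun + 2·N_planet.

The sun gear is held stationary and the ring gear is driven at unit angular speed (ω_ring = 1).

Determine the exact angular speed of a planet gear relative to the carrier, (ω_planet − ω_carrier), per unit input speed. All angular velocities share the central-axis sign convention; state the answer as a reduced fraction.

273/136

N_ring = 39 + 2·12 = 63
39(ω_s−ω_c) = −63(ω_r−ω_c),  ω_s=0, ω_r=1
39(0−ω_c) = −63(1−ω_c)  ⇒  102ω_c = 63  ⇒  ω_c = 21/34
sun–planet: 39·(0−21/34) = −12·(ω_p−ω_c)  ⇒  ω_p−ω_c = −(39/12)·(-21/34) = 273/136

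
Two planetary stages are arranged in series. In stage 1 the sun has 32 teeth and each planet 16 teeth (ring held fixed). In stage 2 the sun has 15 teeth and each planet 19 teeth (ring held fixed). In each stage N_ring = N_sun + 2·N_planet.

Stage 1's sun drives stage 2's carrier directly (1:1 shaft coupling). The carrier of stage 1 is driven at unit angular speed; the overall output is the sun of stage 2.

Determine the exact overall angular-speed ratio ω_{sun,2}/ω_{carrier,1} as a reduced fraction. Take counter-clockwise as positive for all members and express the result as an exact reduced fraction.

68/5

Stage 1: N_ring = 32 + 2·16 = 64
Stage 1: 32(ω_s−ω_c) = −64(ω_r−ω_c),  ω_r=0, ω_c=1
Stage 1: ω_s = 1 − (64/32)(0−1) = 3
  ⇒ ω_s¹/ω_c¹ = 3
Stage 2: N_ring = 15 + 2·19 = 53
Stage 2: 15(ω_s−ω_c) = −53(ω_r−ω_c),  ω_r=0, ω_c=1
Stage 2: ω_s = 1 − (53/15)(0−1) = 68/15
  ⇒ ω_s²/ω_c² = 68/15
Coupling ω_c² = ω_s¹ ⇒ overall = 3 × 68/15 = 68/5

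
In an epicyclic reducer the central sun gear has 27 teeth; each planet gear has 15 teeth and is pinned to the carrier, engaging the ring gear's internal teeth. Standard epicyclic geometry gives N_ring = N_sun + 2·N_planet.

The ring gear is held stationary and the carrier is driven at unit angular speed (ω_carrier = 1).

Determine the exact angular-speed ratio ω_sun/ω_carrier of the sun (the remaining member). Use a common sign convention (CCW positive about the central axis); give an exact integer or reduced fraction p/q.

28/9

N_ring = 27 + 2·15 = 57
27(ω_s−ω_c) = −57(ω_r−ω_c),  ω_r=0, ω_c=1
ω_s = 1 − (57/27)(0−1) = 28/9
ω_s/ω_c = 28/9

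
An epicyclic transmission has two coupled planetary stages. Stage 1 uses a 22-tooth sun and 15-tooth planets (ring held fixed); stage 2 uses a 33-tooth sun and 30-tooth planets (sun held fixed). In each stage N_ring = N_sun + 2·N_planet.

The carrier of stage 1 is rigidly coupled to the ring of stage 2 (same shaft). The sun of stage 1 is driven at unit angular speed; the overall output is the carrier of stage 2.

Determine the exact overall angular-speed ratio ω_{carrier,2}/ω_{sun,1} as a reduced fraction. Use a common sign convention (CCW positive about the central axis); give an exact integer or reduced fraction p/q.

Stage 1: N_ring = 22 + 2·15 = 52
Stage 1: 22(ω_s−ω_c) = −52(ω_r−ω_c),  ω_r=0, ω_s=1
Stage 1: 22(1−ω_c) = −52(0−ω_c)  ⇒  74ω_c = 22  ⇒  ω_c = 11/37
  ⇒ ω_c¹/ω_s¹ = 11/37
Stage 2: N_ring = 33 + 2·30 = 93
Stage 2: 33(ω_s−ω_c) = −93(ω_r−ω_c),  ω_s=0, ω_r=1
Stage 2: 33(0−ω_c) = −93(1−ω_c)  ⇒  126ω_c = 93  ⇒  ω_c = 31/42
  ⇒ ω_c²/ω_r² = 31/42
Coupling ω_r² = ω_c¹ ⇒ overall = 11/37 × 31/42 = 341/1554

341/1554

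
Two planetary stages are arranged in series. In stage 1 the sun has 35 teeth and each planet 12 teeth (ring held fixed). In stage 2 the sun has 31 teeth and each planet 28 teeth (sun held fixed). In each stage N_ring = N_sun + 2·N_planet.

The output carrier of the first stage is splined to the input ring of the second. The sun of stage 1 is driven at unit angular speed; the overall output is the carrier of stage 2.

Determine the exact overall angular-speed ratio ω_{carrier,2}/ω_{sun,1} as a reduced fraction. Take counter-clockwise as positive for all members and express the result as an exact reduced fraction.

3045/11092

Stage 1: N_ring = 35 + 2·12 = 59
Stage 1: 35(ω_s−ω_c) = −59(ω_r−ω_c),  ω_r=0, ω_s=1
Stage 1: 35(1−ω_c) = −59(0−ω_c)  ⇒  94ω_c = 35  ⇒  ω_c = 35/94
  ⇒ ω_c¹/ω_s¹ = 35/94
Stage 2: N_ring = 31 + 2·28 = 87
Stage 2: 31(ω_s−ω_c) = −87(ω_r−ω_c),  ω_s=0, ω_r=1
Stage 2: 31(0−ω_c) = −87(1−ω_c)  ⇒  118ω_c = 87  ⇒  ω_c = 87/118
  ⇒ ω_c²/ω_r² = 87/118
Coupling ω_r² = ω_c¹ ⇒ overall = 35/94 × 87/118 = 3045/11092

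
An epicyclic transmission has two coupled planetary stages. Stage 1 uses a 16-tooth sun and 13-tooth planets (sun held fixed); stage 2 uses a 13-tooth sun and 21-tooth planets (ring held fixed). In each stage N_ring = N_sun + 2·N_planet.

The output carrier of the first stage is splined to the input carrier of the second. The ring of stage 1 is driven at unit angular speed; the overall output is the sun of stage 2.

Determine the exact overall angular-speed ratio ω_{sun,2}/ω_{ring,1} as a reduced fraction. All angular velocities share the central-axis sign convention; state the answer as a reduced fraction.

Stage 1: N_ring = 16 + 2·13 = 42
Stage 1: 16(ω_s−ω_c) = −42(ω_r−ω_c),  ω_s=0, ω_r=1
Stage 1: 16(0−ω_c) = −42(1−ω_c)  ⇒  58ω_c = 42  ⇒  ω_c = 21/29
  ⇒ ω_c¹/ω_r¹ = 21/29
Stage 2: N_ring = 13 + 2·21 = 55
Stage 2: 13(ω_s−ω_c) = −55(ω_r−ω_c),  ω_r=0, ω_c=1
Stage 2: ω_s = 1 − (55/13)(0−1) = 68/13
  ⇒ ω_s²/ω_c² = 68/13
Coupling ω_c² = ω_c¹ ⇒ overall = 21/29 × 68/13 = 1428/377

1428/377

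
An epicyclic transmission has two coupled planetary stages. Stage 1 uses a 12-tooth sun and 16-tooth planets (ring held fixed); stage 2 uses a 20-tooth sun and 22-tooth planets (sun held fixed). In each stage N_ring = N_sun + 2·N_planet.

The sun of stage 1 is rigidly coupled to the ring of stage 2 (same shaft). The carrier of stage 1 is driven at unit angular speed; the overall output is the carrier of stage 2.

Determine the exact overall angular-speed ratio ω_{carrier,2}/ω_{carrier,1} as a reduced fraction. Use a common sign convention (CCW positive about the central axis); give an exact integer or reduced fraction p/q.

32/9

Stage 1: N_ring = 12 + 2·16 = 44
Stage 1: 12(ω_s−ω_c) = −44(ω_r−ω_c),  ω_r=0, ω_c=1
Stage 1: ω_s = 1 − (44/12)(0−1) = 14/3
  ⇒ ω_s¹/ω_c¹ = 14/3
Stage 2: N_ring = 20 + 2·22 = 64
Stage 2: 20(ω_s−ω_c) = −64(ω_r−ω_c),  ω_s=0, ω_r=1
Stage 2: 20(0−ω_c) = −64(1−ω_c)  ⇒  84ω_c = 64  ⇒  ω_c = 16/21
  ⇒ ω_c²/ω_r² = 16/21
Coupling ω_r² = ω_s¹ ⇒ overall = 14/3 × 16/21 = 32/9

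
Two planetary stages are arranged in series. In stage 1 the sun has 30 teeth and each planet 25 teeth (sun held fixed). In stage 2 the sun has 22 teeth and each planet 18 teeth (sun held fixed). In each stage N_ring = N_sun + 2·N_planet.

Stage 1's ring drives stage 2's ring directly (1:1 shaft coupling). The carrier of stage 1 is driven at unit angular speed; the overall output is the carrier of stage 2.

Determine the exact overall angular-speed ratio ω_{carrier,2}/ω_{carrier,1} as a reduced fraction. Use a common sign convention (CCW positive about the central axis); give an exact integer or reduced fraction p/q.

319/320

Stage 1: N_ring = 30 + 2·25 = 80
Stage 1: 30(ω_s−ω_c) = −80(ω_r−ω_c),  ω_s=0, ω_c=1
Stage 1: ω_r = 1 − (30/80)(0−1) = 11/8
  ⇒ ω_r¹/ω_c¹ = 11/8
Stage 2: N_ring = 22 + 2·18 = 58
Stage 2: 22(ω_s−ω_c) = −58(ω_r−ω_c),  ω_s=0, ω_r=1
Stage 2: 22(0−ω_c) = −58(1−ω_c)  ⇒  80ω_c = 58  ⇒  ω_c = 29/40
  ⇒ ω_c²/ω_r² = 29/40
Coupling ω_r² = ω_r¹ ⇒ overall = 11/8 × 29/40 = 319/320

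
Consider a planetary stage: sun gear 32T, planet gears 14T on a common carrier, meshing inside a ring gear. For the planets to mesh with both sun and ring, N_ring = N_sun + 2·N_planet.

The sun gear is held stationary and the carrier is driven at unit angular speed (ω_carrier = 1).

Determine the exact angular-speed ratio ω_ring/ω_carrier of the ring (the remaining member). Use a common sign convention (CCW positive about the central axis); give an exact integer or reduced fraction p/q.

N_ring = 32 + 2·14 = 60
32(ω_s−ω_c) = −60(ω_r−ω_c),  ω_s=0, ω_c=1
ω_r = 1 − (32/60)(0−1) = 23/15
ω_r/ω_c = 23/15

23/15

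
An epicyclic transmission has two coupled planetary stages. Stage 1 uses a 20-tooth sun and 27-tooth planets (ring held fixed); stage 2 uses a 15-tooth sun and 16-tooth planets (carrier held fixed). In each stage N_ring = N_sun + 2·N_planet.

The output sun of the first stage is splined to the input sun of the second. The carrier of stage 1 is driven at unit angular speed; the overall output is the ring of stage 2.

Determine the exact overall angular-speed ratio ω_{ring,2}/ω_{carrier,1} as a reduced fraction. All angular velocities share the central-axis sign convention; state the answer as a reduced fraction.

-3/2

Stage 1: N_ring = 20 + 2·27 = 74
Stage 1: 20(ω_s−ω_c) = −74(ω_r−ω_c),  ω_r=0, ω_c=1
Stage 1: ω_s = 1 − (74/20)(0−1) = 47/10
  ⇒ ω_s¹/ω_c¹ = 47/10
Stage 2: N_ring = 15 + 2·16 = 47
Stage 2: 15(ω_s−ω_c) = −47(ω_r−ω_c),  ω_c=0, ω_s=1
Stage 2: ω_r = 0 − (15/47)(1−0) = -15/47
  ⇒ ω_r²/ω_s² = -15/47
Coupling ω_s² = ω_s¹ ⇒ overall = 47/10 × -15/47 = -3/2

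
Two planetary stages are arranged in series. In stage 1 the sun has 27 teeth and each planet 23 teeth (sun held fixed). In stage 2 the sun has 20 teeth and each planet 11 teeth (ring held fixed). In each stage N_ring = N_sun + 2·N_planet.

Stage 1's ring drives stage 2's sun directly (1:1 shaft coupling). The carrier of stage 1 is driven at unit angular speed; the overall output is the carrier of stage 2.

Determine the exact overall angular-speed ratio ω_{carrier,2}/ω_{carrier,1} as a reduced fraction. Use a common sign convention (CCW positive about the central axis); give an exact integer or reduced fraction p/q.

Stage 1: N_ring = 27 + 2·23 = 73
Stage 1: 27(ω_s−ω_c) = −73(ω_r−ω_c),  ω_s=0, ω_c=1
Stage 1: ω_r = 1 − (27/73)(0−1) = 100/73
  ⇒ ω_r¹/ω_c¹ = 100/73
Stage 2: N_ring = 20 + 2·11 = 42
Stage 2: 20(ω_s−ω_c) = −42(ω_r−ω_c),  ω_r=0, ω_s=1
Stage 2: 20(1−ω_c) = −42(0−ω_c)  ⇒  62ω_c = 20  ⇒  ω_c = 10/31
  ⇒ ω_c²/ω_s² = 10/31
Coupling ω_s² = ω_r¹ ⇒ overall = 100/73 × 10/31 = 1000/2263

1000/2263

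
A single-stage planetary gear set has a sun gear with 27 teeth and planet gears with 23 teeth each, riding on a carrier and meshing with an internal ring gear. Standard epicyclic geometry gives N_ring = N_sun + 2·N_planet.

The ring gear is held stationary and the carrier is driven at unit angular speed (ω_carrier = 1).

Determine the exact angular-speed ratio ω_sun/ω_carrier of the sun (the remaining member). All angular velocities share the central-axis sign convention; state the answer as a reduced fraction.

N_ring = 27 + 2·23 = 73
27(ω_s−ω_c) = −73(ω_r−ω_c),  ω_r=0, ω_c=1
ω_s = 1 − (73/27)(0−1) = 100/27
ω_s/ω_c = 100/27

100/27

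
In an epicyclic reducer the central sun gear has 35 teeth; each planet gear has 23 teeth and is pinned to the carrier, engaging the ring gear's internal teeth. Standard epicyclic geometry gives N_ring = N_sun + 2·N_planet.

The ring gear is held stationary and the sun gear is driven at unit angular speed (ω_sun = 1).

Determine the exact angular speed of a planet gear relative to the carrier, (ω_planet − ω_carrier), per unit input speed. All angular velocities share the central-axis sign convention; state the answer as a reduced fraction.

N_ring = 35 + 2·23 = 81
35(ω_s−ω_c) = −81(ω_r−ω_c),  ω_r=0, ω_s=1
35(1−ω_c) = −81(0−ω_c)  ⇒  116ω_c = 35  ⇒  ω_c = 35/116
sun–planet: 35·(1−35/116) = −23·(ω_p−ω_c)  ⇒  ω_p−ω_c = −(35/23)·(81/116) = -2835/2668

-2835/2668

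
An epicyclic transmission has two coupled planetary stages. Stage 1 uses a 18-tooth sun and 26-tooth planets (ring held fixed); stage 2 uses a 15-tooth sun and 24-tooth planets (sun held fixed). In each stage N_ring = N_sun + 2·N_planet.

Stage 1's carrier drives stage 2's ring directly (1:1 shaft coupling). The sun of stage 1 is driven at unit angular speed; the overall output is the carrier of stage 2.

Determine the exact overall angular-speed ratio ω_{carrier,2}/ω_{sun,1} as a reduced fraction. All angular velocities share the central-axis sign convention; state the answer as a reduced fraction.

189/1144

Stage 1: N_ring = 18 + 2·26 = 70
Stage 1: 18(ω_s−ω_c) = −70(ω_r−ω_c),  ω_r=0, ω_s=1
Stage 1: 18(1−ω_c) = −70(0−ω_c)  ⇒  88ω_c = 18  ⇒  ω_c = 9/44
  ⇒ ω_c¹/ω_s¹ = 9/44
Stage 2: N_ring = 15 + 2·24 = 63
Stage 2: 15(ω_s−ω_c) = −63(ω_r−ω_c),  ω_s=0, ω_r=1
Stage 2: 15(0−ω_c) = −63(1−ω_c)  ⇒  78ω_c = 63  ⇒  ω_c = 21/26
  ⇒ ω_c²/ω_r² = 21/26
Coupling ω_r² = ω_c¹ ⇒ overall = 9/44 × 21/26 = 189/1144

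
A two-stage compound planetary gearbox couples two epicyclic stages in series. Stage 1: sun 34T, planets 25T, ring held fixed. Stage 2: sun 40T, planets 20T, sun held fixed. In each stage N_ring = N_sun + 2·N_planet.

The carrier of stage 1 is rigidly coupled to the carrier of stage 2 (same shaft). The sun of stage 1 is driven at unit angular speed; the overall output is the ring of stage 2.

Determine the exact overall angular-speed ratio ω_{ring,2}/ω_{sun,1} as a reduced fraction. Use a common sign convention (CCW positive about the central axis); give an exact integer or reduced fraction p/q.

Stage 1: N_ring = 34 + 2·25 = 84
Stage 1: 34(ω_s−ω_c) = −84(ω_r−ω_c),  ω_r=0, ω_s=1
Stage 1: 34(1−ω_c) = −84(0−ω_c)  ⇒  118ω_c = 34  ⇒  ω_c = 17/59
  ⇒ ω_c¹/ω_s¹ = 17/59
Stage 2: N_ring = 40 + 2·20 = 80
Stage 2: 40(ω_s−ω_c) = −80(ω_r−ω_c),  ω_s=0, ω_c=1
Stage 2: ω_r = 1 − (40/80)(0−1) = 3/2
  ⇒ ω_r²/ω_c² = 3/2
Coupling ω_c² = ω_c¹ ⇒ overall = 17/59 × 3/2 = 51/118

51/118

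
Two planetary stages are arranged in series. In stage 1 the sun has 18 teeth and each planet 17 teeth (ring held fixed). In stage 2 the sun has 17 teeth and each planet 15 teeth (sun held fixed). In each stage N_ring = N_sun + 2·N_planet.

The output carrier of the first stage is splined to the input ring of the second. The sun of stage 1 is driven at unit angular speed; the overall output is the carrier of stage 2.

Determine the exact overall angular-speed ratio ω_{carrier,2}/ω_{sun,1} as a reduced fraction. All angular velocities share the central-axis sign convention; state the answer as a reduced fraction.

Stage 1: N_ring = 18 + 2·17 = 52
Stage 1: 18(ω_s−ω_c) = −52(ω_r−ω_c),  ω_r=0, ω_s=1
Stage 1: 18(1−ω_c) = −52(0−ω_c)  ⇒  70ω_c = 18  ⇒  ω_c = 9/35
  ⇒ ω_c¹/ω_s¹ = 9/35
Stage 2: N_ring = 17 + 2·15 = 47
Stage 2: 17(ω_s−ω_c) = −47(ω_r−ω_c),  ω_s=0, ω_r=1
Stage 2: 17(0−ω_c) = −47(1−ω_c)  ⇒  64ω_c = 47  ⇒  ω_c = 47/64
  ⇒ ω_c²/ω_r² = 47/64
Coupling ω_r² = ω_c¹ ⇒ overall = 9/35 × 47/64 = 423/2240

423/2240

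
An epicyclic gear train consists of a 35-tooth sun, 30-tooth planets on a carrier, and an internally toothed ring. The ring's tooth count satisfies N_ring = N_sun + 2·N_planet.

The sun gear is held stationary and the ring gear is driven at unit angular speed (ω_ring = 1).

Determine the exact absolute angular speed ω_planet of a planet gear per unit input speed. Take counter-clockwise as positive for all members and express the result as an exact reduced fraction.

19/12

N_ring = 35 + 2·30 = 95
35(ω_s−ω_c) = −95(ω_r−ω_c),  ω_s=0, ω_r=1
35(0−ω_c) = −95(1−ω_c)  ⇒  130ω_c = 95  ⇒  ω_c = 19/26
sun–planet: 35·(0−19/26) = −30·(ω_p−ω_c)  ⇒  ω_p−ω_c = −(35/30)·(-19/26) = 133/156
ω_p = 19/26 + 133/156 = 19/12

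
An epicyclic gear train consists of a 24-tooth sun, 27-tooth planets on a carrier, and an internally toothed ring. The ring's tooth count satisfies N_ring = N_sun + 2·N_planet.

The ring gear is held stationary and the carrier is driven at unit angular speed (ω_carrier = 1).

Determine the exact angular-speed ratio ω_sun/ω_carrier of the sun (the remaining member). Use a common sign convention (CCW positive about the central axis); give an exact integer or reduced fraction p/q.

17/4

N_ring = 24 + 2·27 = 78
24(ω_s−ω_c) = −78(ω_r−ω_c),  ω_r=0, ω_c=1
ω_s = 1 − (78/24)(0−1) = 17/4
ω_s/ω_c = 17/4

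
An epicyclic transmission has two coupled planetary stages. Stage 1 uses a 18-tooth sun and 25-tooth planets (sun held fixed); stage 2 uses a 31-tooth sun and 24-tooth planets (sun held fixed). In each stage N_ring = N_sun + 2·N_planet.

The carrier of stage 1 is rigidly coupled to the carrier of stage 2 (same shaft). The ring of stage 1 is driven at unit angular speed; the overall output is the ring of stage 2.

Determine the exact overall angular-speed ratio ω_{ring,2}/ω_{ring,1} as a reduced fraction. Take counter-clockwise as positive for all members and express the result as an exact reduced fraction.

3740/3397

Stage 1: N_ring = 18 + 2·25 = 68
Stage 1: 18(ω_s−ω_c) = −68(ω_r−ω_c),  ω_s=0, ω_r=1
Stage 1: 18(0−ω_c) = −68(1−ω_c)  ⇒  86ω_c = 68  ⇒  ω_c = 34/43
  ⇒ ω_c¹/ω_r¹ = 34/43
Stage 2: N_ring = 31 + 2·24 = 79
Stage 2: 31(ω_s−ω_c) = −79(ω_r−ω_c),  ω_s=0, ω_c=1
Stage 2: ω_r = 1 − (31/79)(0−1) = 110/79
  ⇒ ω_r²/ω_c² = 110/79
Coupling ω_c² = ω_c¹ ⇒ overall = 34/43 × 110/79 = 3740/3397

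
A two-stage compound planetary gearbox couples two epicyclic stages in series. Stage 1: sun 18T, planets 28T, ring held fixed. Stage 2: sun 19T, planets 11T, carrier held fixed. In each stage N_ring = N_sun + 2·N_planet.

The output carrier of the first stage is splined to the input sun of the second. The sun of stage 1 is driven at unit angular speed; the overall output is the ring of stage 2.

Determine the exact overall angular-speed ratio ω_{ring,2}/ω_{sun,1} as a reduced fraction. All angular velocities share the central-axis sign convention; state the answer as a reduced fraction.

Stage 1: N_ring = 18 + 2·28 = 74
Stage 1: 18(ω_s−ω_c) = −74(ω_r−ω_c),  ω_r=0, ω_s=1
Stage 1: 18(1−ω_c) = −74(0−ω_c)  ⇒  92ω_c = 18  ⇒  ω_c = 9/46
  ⇒ ω_c¹/ω_s¹ = 9/46
Stage 2: N_ring = 19 + 2·11 = 41
Stage 2: 19(ω_s−ω_c) = −41(ω_r−ω_c),  ω_c=0, ω_s=1
Stage 2: ω_r = 0 − (19/41)(1−0) = -19/41
  ⇒ ω_r²/ω_s² = -19/41
Coupling ω_s² = ω_c¹ ⇒ overall = 9/46 × -19/41 = -171/1886

-171/1886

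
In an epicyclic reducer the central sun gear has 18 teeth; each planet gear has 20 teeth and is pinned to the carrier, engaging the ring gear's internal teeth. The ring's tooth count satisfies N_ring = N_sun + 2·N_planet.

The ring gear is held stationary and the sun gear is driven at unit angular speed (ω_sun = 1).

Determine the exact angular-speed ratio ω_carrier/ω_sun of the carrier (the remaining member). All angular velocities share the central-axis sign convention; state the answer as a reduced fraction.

N_ring = 18 + 2·20 = 58
18(ω_s−ω_c) = −58(ω_r−ω_c),  ω_r=0, ω_s=1
18(1−ω_c) = −58(0−ω_c)  ⇒  76ω_c = 18  ⇒  ω_c = 9/38
ω_c/ω_s = 9/38

9/38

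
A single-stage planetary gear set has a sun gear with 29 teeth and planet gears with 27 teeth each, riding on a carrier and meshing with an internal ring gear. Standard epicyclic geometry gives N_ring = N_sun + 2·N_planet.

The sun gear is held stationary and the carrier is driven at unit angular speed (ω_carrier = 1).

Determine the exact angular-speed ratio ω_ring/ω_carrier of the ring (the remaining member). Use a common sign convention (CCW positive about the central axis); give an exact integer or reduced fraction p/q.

N_ring = 29 + 2·27 = 83
29(ω_s−ω_c) = −83(ω_r−ω_c),  ω_s=0, ω_c=1
ω_r = 1 − (29/83)(0−1) = 112/83
ω_r/ω_c = 112/83

112/83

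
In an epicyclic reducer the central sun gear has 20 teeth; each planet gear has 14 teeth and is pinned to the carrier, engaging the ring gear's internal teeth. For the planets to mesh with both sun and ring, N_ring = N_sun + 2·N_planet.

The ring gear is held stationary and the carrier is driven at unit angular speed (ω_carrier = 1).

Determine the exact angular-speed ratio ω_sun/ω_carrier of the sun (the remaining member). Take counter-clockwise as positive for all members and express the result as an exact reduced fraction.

N_ring = 20 + 2·14 = 48
20(ω_s−ω_c) = −48(ω_r−ω_c),  ω_r=0, ω_c=1
ω_s = 1 − (48/20)(0−1) = 17/5
ω_s/ω_c = 17/5

17/5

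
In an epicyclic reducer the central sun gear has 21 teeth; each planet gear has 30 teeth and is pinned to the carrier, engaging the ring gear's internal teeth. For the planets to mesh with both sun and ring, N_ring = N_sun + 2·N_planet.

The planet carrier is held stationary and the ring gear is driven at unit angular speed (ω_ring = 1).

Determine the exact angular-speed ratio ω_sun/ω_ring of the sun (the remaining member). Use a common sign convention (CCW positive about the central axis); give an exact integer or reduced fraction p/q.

-27/7

N_ring = 21 + 2·30 = 81
21(ω_s−ω_c) = −81(ω_r−ω_c),  ω_c=0, ω_r=1
ω_s = 0 − (81/21)(1−0) = -27/7
ω_s/ω_r = -27/7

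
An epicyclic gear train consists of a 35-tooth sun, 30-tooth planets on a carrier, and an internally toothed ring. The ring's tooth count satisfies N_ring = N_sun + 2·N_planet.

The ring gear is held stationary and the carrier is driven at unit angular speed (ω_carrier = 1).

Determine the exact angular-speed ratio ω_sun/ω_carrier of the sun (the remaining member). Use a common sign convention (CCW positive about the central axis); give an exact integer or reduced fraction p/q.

N_ring = 35 + 2·30 = 95
35(ω_s−ω_c) = −95(ω_r−ω_c),  ω_r=0, ω_c=1
ω_s = 1 − (95/35)(0−1) = 26/7
ω_s/ω_c = 26/7

26/7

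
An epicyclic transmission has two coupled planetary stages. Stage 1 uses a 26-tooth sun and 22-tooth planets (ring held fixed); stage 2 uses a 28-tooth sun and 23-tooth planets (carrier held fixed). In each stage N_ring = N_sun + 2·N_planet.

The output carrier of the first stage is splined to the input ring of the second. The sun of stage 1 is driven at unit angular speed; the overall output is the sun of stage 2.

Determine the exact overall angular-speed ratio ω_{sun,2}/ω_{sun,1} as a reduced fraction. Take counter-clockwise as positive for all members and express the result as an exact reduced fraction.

-481/672

Stage 1: N_ring = 26 + 2·22 = 70
Stage 1: 26(ω_s−ω_c) = −70(ω_r−ω_c),  ω_r=0, ω_s=1
Stage 1: 26(1−ω_c) = −70(0−ω_c)  ⇒  96ω_c = 26  ⇒  ω_c = 13/48
  ⇒ ω_c¹/ω_s¹ = 13/48
Stage 2: N_ring = 28 + 2·23 = 74
Stage 2: 28(ω_s−ω_c) = −74(ω_r−ω_c),  ω_c=0, ω_r=1
Stage 2: ω_s = 0 − (74/28)(1−0) = -37/14
  ⇒ ω_s²/ω_r² = -37/14
Coupling ω_r² = ω_c¹ ⇒ overall = 13/48 × -37/14 = -481/672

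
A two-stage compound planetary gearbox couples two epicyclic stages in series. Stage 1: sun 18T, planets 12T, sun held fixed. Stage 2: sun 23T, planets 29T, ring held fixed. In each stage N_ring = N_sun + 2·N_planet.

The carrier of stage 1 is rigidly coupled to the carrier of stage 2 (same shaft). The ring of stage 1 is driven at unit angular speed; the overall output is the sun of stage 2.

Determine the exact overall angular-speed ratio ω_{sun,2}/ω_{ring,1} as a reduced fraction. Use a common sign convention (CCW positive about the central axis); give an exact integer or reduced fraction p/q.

Stage 1: N_ring = 18 + 2·12 = 42
Stage 1: 18(ω_s−ω_c) = −42(ω_r−ω_c),  ω_s=0, ω_r=1
Stage 1: 18(0−ω_c) = −42(1−ω_c)  ⇒  60ω_c = 42  ⇒  ω_c = 7/10
  ⇒ ω_c¹/ω_r¹ = 7/10
Stage 2: N_ring = 23 + 2·29 = 81
Stage 2: 23(ω_s−ω_c) = −81(ω_r−ω_c),  ω_r=0, ω_c=1
Stage 2: ω_s = 1 − (81/23)(0−1) = 104/23
  ⇒ ω_s²/ω_c² = 104/23
Coupling ω_c² = ω_c¹ ⇒ overall = 7/10 × 104/23 = 364/115

364/115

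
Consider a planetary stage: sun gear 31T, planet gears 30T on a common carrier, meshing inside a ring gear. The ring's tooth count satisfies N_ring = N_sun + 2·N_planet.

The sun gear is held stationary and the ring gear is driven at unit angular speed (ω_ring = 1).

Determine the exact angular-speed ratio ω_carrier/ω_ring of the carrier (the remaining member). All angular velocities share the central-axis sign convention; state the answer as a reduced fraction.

91/122

N_ring = 31 + 2·30 = 91
31(ω_s−ω_c) = −91(ω_r−ω_c),  ω_s=0, ω_r=1
31(0−ω_c) = −91(1−ω_c)  ⇒  122ω_c = 91  ⇒  ω_c = 91/122
ω_c/ω_r = 91/122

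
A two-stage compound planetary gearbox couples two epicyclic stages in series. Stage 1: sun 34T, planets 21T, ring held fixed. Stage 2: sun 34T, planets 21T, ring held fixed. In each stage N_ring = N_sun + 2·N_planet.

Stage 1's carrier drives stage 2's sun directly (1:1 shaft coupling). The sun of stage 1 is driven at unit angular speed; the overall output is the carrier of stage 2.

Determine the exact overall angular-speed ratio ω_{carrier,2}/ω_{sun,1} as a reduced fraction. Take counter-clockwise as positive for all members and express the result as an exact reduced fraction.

289/3025

Stage 1: N_ring = 34 + 2·21 = 76
Stage 1: 34(ω_s−ω_c) = −76(ω_r−ω_c),  ω_r=0, ω_s=1
Stage 1: 34(1−ω_c) = −76(0−ω_c)  ⇒  110ω_c = 34  ⇒  ω_c = 17/55
  ⇒ ω_c¹/ω_s¹ = 17/55
Stage 2: N_ring = 34 + 2·21 = 76
Stage 2: 34(ω_s−ω_c) = −76(ω_r−ω_c),  ω_r=0, ω_s=1
Stage 2: 34(1−ω_c) = −76(0−ω_c)  ⇒  110ω_c = 34  ⇒  ω_c = 17/55
  ⇒ ω_c²/ω_s² = 17/55
Coupling ω_s² = ω_c¹ ⇒ overall = 17/55 × 17/55 = 289/3025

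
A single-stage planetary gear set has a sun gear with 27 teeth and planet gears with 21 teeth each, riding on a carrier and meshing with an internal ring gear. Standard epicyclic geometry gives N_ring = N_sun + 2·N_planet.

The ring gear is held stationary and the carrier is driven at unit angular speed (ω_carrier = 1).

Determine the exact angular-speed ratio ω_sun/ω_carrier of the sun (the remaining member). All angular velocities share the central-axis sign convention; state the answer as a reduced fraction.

32/9

N_ring = 27 + 2·21 = 69
27(ω_s−ω_c) = −69(ω_r−ω_c),  ω_r=0, ω_c=1
ω_s = 1 − (69/27)(0−1) = 32/9
ω_s/ω_c = 32/9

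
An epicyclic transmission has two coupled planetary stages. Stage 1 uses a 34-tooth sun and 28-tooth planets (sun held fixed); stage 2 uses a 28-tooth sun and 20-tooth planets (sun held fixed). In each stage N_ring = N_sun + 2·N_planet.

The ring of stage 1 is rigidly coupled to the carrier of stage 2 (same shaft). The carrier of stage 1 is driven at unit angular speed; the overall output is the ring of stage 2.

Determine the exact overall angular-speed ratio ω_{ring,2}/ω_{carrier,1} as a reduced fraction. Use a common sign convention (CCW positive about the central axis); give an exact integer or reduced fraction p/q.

Stage 1: N_ring = 34 + 2·28 = 90
Stage 1: 34(ω_s−ω_c) = −90(ω_r−ω_c),  ω_s=0, ω_c=1
Stage 1: ω_r = 1 − (34/90)(0−1) = 62/45
  ⇒ ω_r¹/ω_c¹ = 62/45
Stage 2: N_ring = 28 + 2·20 = 68
Stage 2: 28(ω_s−ω_c) = −68(ω_r−ω_c),  ω_s=0, ω_c=1
Stage 2: ω_r = 1 − (28/68)(0−1) = 24/17
  ⇒ ω_r²/ω_c² = 24/17
Coupling ω_c² = ω_r¹ ⇒ overall = 62/45 × 24/17 = 496/255

496/255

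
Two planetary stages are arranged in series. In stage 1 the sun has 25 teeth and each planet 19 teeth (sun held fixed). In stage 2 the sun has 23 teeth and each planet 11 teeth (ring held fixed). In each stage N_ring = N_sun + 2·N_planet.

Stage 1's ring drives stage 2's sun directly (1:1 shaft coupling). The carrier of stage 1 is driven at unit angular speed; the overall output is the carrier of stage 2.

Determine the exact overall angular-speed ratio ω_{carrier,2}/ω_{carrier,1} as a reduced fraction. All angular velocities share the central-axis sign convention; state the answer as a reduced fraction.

Stage 1: N_ring = 25 + 2·19 = 63
Stage 1: 25(ω_s−ω_c) = −63(ω_r−ω_c),  ω_s=0, ω_c=1
Stage 1: ω_r = 1 − (25/63)(0−1) = 88/63
  ⇒ ω_r¹/ω_c¹ = 88/63
Stage 2: N_ring = 23 + 2·11 = 45
Stage 2: 23(ω_s−ω_c) = −45(ω_r−ω_c),  ω_r=0, ω_s=1
Stage 2: 23(1−ω_c) = −45(0−ω_c)  ⇒  68ω_c = 23  ⇒  ω_c = 23/68
  ⇒ ω_c²/ω_s² = 23/68
Coupling ω_s² = ω_r¹ ⇒ overall = 88/63 × 23/68 = 506/1071

506/1071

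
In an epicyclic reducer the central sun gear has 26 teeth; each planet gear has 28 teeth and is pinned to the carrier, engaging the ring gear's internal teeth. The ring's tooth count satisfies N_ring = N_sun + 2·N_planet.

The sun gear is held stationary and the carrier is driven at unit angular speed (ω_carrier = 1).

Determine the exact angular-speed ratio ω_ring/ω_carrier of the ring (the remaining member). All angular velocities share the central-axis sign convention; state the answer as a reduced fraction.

54/41

N_ring = 26 + 2·28 = 82
26(ω_s−ω_c) = −82(ω_r−ω_c),  ω_s=0, ω_c=1
ω_r = 1 − (26/82)(0−1) = 54/41
ω_r/ω_c = 54/41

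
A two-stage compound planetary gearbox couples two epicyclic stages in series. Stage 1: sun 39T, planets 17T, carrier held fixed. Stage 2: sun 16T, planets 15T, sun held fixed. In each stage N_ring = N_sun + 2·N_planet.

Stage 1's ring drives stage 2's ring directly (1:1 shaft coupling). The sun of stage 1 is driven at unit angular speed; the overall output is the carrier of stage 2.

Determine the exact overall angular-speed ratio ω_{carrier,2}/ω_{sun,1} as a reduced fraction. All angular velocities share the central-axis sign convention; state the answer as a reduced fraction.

-897/2263

Stage 1: N_ring = 39 + 2·17 = 73
Stage 1: 39(ω_s−ω_c) = −73(ω_r−ω_c),  ω_c=0, ω_s=1
Stage 1: ω_r = 0 − (39/73)(1−0) = -39/73
  ⇒ ω_r¹/ω_s¹ = -39/73
Stage 2: N_ring = 16 + 2·15 = 46
Stage 2: 16(ω_s−ω_c) = −46(ω_r−ω_c),  ω_s=0, ω_r=1
Stage 2: 16(0−ω_c) = −46(1−ω_c)  ⇒  62ω_c = 46  ⇒  ω_c = 23/31
  ⇒ ω_c²/ω_r² = 23/31
Coupling ω_r² = ω_r¹ ⇒ overall = -39/73 × 23/31 = -897/2263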